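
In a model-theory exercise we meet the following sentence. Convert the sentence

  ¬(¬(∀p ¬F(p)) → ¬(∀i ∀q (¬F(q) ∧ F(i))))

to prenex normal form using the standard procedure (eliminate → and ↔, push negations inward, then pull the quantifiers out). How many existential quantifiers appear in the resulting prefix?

Eliminate → and ↔ using ¬ and ∨.
  ¬(¬¬(∀p ¬F(p)) ∨ ¬(∀i ∀q (¬F(q) ∧ F(i))))
Drive negations inward (¬∀x A ≡ ∃x ¬A, ¬∃x A ≡ ∀x ¬A, De Morgan for ∧/∨):
  (∃p F(p)) ∧ (∀i ∀q (¬F(q) ∧ F(i)))
All bound variables are already distinct, so no renaming is needed.
Pull the quantifiers to the front (each side's bound variable is not free in the other side):
  ∃p ∀i ∀q (F(p) ∧ ¬F(q) ∧ F(i))
The prefix is ∃p ∀i ∀q: 2 universal, 1 existential.

1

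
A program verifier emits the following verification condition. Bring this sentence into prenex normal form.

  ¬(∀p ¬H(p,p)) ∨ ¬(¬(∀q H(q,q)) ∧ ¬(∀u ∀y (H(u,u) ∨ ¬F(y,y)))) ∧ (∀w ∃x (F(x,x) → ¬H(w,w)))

∃p ∀q ∀u ∀y ∀w ∃x (H(p,p) ∨ (H(q,q) ∨ H(u,u) ∨ ¬F(y,y)) ∧ (¬F(x,x) ∨ ¬H(w,w)))

Rewrite implications/biconditionals: A → B as ¬A ∨ B.
  ¬(∀p ¬H(p,p)) ∨ ¬(¬(∀q H(q,q)) ∧ ¬(∀u ∀y (H(u,u) ∨ ¬F(y,y)))) ∧ (∀w ∃x (¬F(x,x) ∨ ¬H(w,w)))
Push ¬ through the quantifiers and connectives to reach negation normal form:
  (∃p H(p,p)) ∨ ((∀q H(q,q)) ∨ (∀u ∀y (H(u,u) ∨ ¬F(y,y)))) ∧ (∀w ∃x (¬F(x,x) ∨ ¬H(w,w)))
All bound variables are already distinct, so no renaming is needed.
Extract every quantifier outward, since the variables are now distinct and don't occur free across branches:
  ∃p ∀q ∀u ∀y ∀w ∃x (H(p,p) ∨ (H(q,q) ∨ H(u,u) ∨ ¬F(y,y)) ∧ (¬F(x,x) ∨ ¬H(w,w)))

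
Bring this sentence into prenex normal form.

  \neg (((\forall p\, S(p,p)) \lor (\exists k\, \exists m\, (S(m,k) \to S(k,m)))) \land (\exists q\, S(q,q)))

Rewrite implications/biconditionals: A → B as ¬A ∨ B.
  \neg (((\forall p\, S(p,p)) \lor (\exists k\, \exists m\, (\neg S(m,k) \lor S(k,m)))) \land (\exists q\, S(q,q)))
Drive negations inward (¬∀x A ≡ ∃x ¬A, ¬∃x A ≡ ∀x ¬A, De Morgan for ∧/∨):
  (\exists p\, \neg S(p,p)) \land (\forall k\, \forall m\, (S(m,k) \land \neg S(k,m))) \lor (\forall q\, \neg S(q,q))
Extract every quantifier outward, since the variables are now distinct and don't occur free across branches:
  \exists p\, \forall k\, \forall m\, \forall q\, (\neg S(p,p) \land S(m,k) \land \neg S(k,m) \lor \neg S(q,q))

\exists p\, \forall k\, \forall m\, \forall q\, (\neg S(p,p) \land S(m,k) \land \neg S(k,m) \lor \neg S(q,q))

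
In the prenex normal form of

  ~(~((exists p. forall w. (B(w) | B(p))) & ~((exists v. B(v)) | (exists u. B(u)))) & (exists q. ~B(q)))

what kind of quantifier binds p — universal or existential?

Push ¬ through the quantifiers and connectives to reach negation normal form:
  (exists p. forall w. (B(w) | B(p))) & (forall v. ~B(v)) & (forall u. ~B(u)) | (forall q. B(q))
All bound variables are already distinct, so no renaming is needed.
Finally move all quantifiers to the prefix:
  exists p. forall w. forall v. forall u. forall q. ((B(w) | B(p)) & ~B(v) & ~B(u) | B(q))
The quantifier exists p sits under an even number of negations, so it remains existential.

existential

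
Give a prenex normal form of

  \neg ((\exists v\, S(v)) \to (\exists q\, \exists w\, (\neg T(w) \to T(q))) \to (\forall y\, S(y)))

Rewrite implications/biconditionals: A → B as ¬A ∨ B.
  \neg (\neg (\exists v\, S(v)) \lor \neg (\exists q\, \exists w\, (\neg \neg T(w) \lor T(q))) \lor (\forall y\, S(y)))
Push ¬ through the quantifiers and connectives to reach negation normal form:
  (\exists v\, S(v)) \land (\exists q\, \exists w\, (T(w) \lor T(q))) \land (\exists y\, \neg S(y))
All bound variables are already distinct, so no renaming is needed.
Extract every quantifier outward, since the variables are now distinct and don't occur free across branches:
  \exists v\, \exists q\, \exists w\, \exists y\, (S(v) \land (T(w) \lor T(q)) \land \neg S(y))

\exists v\, \exists q\, \exists w\, \exists y\, (S(v) \land (T(w) \lor T(q)) \land \neg S(y))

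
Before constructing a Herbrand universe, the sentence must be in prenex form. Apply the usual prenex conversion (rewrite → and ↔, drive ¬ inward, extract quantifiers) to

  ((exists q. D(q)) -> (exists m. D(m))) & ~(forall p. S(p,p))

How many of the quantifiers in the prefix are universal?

1

Eliminate → and ↔ using ¬ and ∨.
  (~(exists q. D(q)) | (exists m. D(m))) & ~(forall p. S(p,p))
Move each ¬ inward, flipping quantifiers it crosses:
  ((forall q. ~D(q)) | (exists m. D(m))) & (exists p. ~S(p,p))
All bound variables are already distinct, so no renaming is needed.
Pull the quantifiers to the front (each side's bound variable is not free in the other side):
  forall q. exists m. exists p. ((~D(q) | D(m)) & ~S(p,p))
The prefix is forall q exists m exists p: 1 universal, 2 existential.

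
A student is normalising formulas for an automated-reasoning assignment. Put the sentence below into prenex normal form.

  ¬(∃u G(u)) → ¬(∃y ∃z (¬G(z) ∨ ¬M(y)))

Rewrite implications/biconditionals: A → B as ¬A ∨ B.
  ¬¬(∃u G(u)) ∨ ¬(∃y ∃z (¬G(z) ∨ ¬M(y)))
Push ¬ through the quantifiers and connectives to reach negation normal form:
  (∃u G(u)) ∨ (∀y ∀z (G(z) ∧ M(y)))
All bound variables are already distinct, so no renaming is needed.
Pull the quantifiers to the front (each side's bound variable is not free in the other side):
  ∃u ∀y ∀z (G(u) ∨ G(z) ∧ M(y))

∃u ∀y ∀z (G(u) ∨ G(z) ∧ M(y))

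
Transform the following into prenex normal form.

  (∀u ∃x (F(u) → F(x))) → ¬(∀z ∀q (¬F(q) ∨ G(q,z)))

∃u ∀x ∃z ∃q (F(u) ∧ ¬F(x) ∨ F(q) ∧ ¬G(q,z))

Eliminate → and ↔ using ¬ and ∨.
  ¬(∀u ∃x (¬F(u) ∨ F(x))) ∨ ¬(∀z ∀q (¬F(q) ∨ G(q,z)))
Push ¬ through the quantifiers and connectives to reach negation normal form:
  (∃u ∀x (F(u) ∧ ¬F(x))) ∨ (∃z ∃q (F(q) ∧ ¬G(q,z)))
All bound variables are already distinct, so no renaming is needed.
Extract every quantifier outward, since the variables are now distinct and don't occur free across branches:
  ∃u ∀x ∃z ∃q (F(u) ∧ ¬F(x) ∨ F(q) ∧ ¬G(q,z))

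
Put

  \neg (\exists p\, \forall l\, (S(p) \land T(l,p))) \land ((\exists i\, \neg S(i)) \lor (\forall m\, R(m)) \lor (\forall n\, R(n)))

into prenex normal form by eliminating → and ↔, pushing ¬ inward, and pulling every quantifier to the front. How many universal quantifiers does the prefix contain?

Move each ¬ inward, flipping quantifiers it crosses:
  (\forall p\, \exists l\, (\neg S(p) \lor \neg T(l,p))) \land ((\exists i\, \neg S(i)) \lor (\forall m\, R(m)) \lor (\forall n\, R(n)))
All bound variables are already distinct, so no renaming is needed.
Extract every quantifier outward, since the variables are now distinct and don't occur free across branches:
  \forall p\, \exists l\, \exists i\, \forall m\, \forall n\, ((\neg S(p) \lor \neg T(l,p)) \land (\neg S(i) \lor R(m) \lor R(n)))
The prefix is \forall p \exists l \exists i \forall m \forall n: 3 universal, 2 existential.

3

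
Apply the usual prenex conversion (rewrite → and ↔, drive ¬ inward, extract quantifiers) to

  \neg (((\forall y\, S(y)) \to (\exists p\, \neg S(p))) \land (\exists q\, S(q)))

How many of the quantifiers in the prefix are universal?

3

First replace A → B with ¬A ∨ B.
  \neg ((\neg (\forall y\, S(y)) \lor (\exists p\, \neg S(p))) \land (\exists q\, S(q)))
Move each ¬ inward, flipping quantifiers it crosses:
  (\forall y\, S(y)) \land (\forall p\, S(p)) \lor (\forall q\, \neg S(q))
All bound variables are already distinct, so no renaming is needed.
Pull the quantifiers to the front (each side's bound variable is not free in the other side):
  \forall y\, \forall p\, \forall q\, (S(y) \land S(p) \lor \neg S(q))
The prefix is \forall y \forall p \forall q: 3 universal, 0 existential.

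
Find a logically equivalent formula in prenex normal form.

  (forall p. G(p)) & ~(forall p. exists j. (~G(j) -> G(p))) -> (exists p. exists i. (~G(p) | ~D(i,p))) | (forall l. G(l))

exists p. forall y. exists j. exists q. exists i. forall l. (~G(p) | G(j) | G(y) | ~G(q) | ~D(i,q) | G(l))

First replace A → B with ¬A ∨ B.
  ~((forall p. G(p)) & ~(forall p. exists j. (~~G(j) | G(p)))) | (exists p. exists i. (~G(p) | ~D(i,p))) | (forall l. G(l))
Move each ¬ inward, flipping quantifiers it crosses:
  (exists p. ~G(p)) | (forall p. exists j. (G(j) | G(p))) | (exists p. exists i. (~G(p) | ~D(i,p))) | (forall l. G(l))
Rename bound variables to avoid capture: p↦y, p↦q.
  (exists p. ~G(p)) | (forall y. exists j. (G(j) | G(y))) | (exists q. exists i. (~G(q) | ~D(i,q))) | (forall l. G(l))
Extract every quantifier outward, since the variables are now distinct and don't occur free across branches:
  exists p. forall y. exists j. exists q. exists i. forall l. (~G(p) | G(j) | G(y) | ~G(q) | ~D(i,q) | G(l))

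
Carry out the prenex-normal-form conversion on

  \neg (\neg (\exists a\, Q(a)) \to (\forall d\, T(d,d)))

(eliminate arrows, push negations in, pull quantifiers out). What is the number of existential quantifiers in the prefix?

Rewrite implications/biconditionals: A → B as ¬A ∨ B.
  \neg (\neg \neg (\exists a\, Q(a)) \lor (\forall d\, T(d,d)))
Push ¬ through the quantifiers and connectives to reach negation normal form:
  (\forall a\, \neg Q(a)) \land (\exists d\, \neg T(d,d))
Finally move all quantifiers to the prefix:
  \forall a\, \exists d\, (\neg Q(a) \land \neg T(d,d))
The prefix is \forall a \exists d: 1 universal, 1 existential.

1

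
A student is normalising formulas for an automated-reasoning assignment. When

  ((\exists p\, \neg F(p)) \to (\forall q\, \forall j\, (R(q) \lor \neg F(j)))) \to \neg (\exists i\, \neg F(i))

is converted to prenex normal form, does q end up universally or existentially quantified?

existential

Rewrite implications/biconditionals: A → B as ¬A ∨ B.
  \neg (\neg (\exists p\, \neg F(p)) \lor (\forall q\, \forall j\, (R(q) \lor \neg F(j)))) \lor \neg (\exists i\, \neg F(i))
Move each ¬ inward, flipping quantifiers it crosses:
  (\exists p\, \neg F(p)) \land (\exists q\, \exists j\, (\neg R(q) \land F(j))) \lor (\forall i\, F(i))
All bound variables are already distinct, so no renaming is needed.
Extract every quantifier outward, since the variables are now distinct and don't occur free across branches:
  \exists p\, \exists q\, \exists j\, \forall i\, (\neg F(p) \land \neg R(q) \land F(j) \lor F(i))
The quantifier \forall q sits under an odd number of negations (counting the antecedent side of each →), so it flips to \exists q.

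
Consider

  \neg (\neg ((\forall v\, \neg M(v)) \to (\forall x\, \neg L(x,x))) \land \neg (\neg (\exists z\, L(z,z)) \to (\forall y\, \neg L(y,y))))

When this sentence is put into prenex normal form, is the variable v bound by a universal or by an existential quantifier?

existential

Rewrite implications/biconditionals: A → B as ¬A ∨ B.
  \neg (\neg (\neg (\forall v\, \neg M(v)) \lor (\forall x\, \neg L(x,x))) \land \neg (\neg \neg (\exists z\, L(z,z)) \lor (\forall y\, \neg L(y,y))))
Push ¬ through the quantifiers and connectives to reach negation normal form:
  (\exists v\, M(v)) \lor (\forall x\, \neg L(x,x)) \lor (\exists z\, L(z,z)) \lor (\forall y\, \neg L(y,y))
All bound variables are already distinct, so no renaming is needed.
Extract every quantifier outward, since the variables are now distinct and don't occur free across branches:
  \exists v\, \forall x\, \exists z\, \forall y\, (M(v) \lor \neg L(x,x) \lor L(z,z) \lor \neg L(y,y))
The quantifier \forall v sits under an odd number of negations (counting the antecedent side of each →), so it flips to \exists v.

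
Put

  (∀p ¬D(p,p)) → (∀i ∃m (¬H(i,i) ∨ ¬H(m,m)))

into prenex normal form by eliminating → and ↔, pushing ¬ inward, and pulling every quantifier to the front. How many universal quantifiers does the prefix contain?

First replace A → B with ¬A ∨ B.
  ¬(∀p ¬D(p,p)) ∨ (∀i ∃m (¬H(i,i) ∨ ¬H(m,m)))
Move each ¬ inward, flipping quantifiers it crosses:
  (∃p D(p,p)) ∨ (∀i ∃m (¬H(i,i) ∨ ¬H(m,m)))
All bound variables are already distinct, so no renaming is needed.
Finally move all quantifiers to the prefix:
  ∃p ∀i ∃m (D(p,p) ∨ ¬H(i,i) ∨ ¬H(m,m))
The prefix is ∃p ∀i ∃m: 1 universal, 2 existential.

1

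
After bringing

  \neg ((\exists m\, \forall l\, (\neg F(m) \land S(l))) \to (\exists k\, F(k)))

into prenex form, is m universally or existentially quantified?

Rewrite implications/biconditionals: A → B as ¬A ∨ B.
  \neg (\neg (\exists m\, \forall l\, (\neg F(m) \land S(l))) \lor (\exists k\, F(k)))
Push ¬ through the quantifiers and connectives to reach negation normal form:
  (\exists m\, \forall l\, (\neg F(m) \land S(l))) \land (\forall k\, \neg F(k))
All bound variables are already distinct, so no renaming is needed.
Pull the quantifiers to the front (each side's bound variable is not free in the other side):
  \exists m\, \forall l\, \forall k\, (\neg F(m) \land S(l) \land \neg F(k))
The quantifier \exists m sits under an even number of negations (counting the antecedent side of each →), so it remains existential.

existential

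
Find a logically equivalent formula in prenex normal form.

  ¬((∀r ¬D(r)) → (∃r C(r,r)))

∀r ∀v (¬D(r) ∧ ¬C(v,v))

First replace A → B with ¬A ∨ B.
  ¬(¬(∀r ¬D(r)) ∨ (∃r C(r,r)))
Drive negations inward (¬∀x A ≡ ∃x ¬A, ¬∃x A ≡ ∀x ¬A, De Morgan for ∧/∨):
  (∀r ¬D(r)) ∧ (∀r ¬C(r,r))
Standardize variables apart so no two quantifiers bind the same name: r↦v.
  (∀r ¬D(r)) ∧ (∀v ¬C(v,v))
Pull the quantifiers to the front (each side's bound variable is not free in the other side):
  ∀r ∀v (¬D(r) ∧ ¬C(v,v))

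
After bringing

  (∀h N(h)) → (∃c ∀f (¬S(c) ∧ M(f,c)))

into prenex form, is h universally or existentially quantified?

existential

First replace A → B with ¬A ∨ B.
  ¬(∀h N(h)) ∨ (∃c ∀f (¬S(c) ∧ M(f,c)))
Drive negations inward (¬∀x A ≡ ∃x ¬A, ¬∃x A ≡ ∀x ¬A, De Morgan for ∧/∨):
  (∃h ¬N(h)) ∨ (∃c ∀f (¬S(c) ∧ M(f,c)))
All bound variables are already distinct, so no renaming is needed.
Finally move all quantifiers to the prefix:
  ∃h ∃c ∀f (¬N(h) ∨ ¬S(c) ∧ M(f,c))
The quantifier ∀h sits under an odd number of negations (counting the antecedent side of each →), so it flips to ∃h.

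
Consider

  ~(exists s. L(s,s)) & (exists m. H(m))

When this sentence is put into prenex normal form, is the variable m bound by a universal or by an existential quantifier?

existential

Drive negations inward (¬∀x A ≡ ∃x ¬A, ¬∃x A ≡ ∀x ¬A, De Morgan for ∧/∨):
  (forall s. ~L(s,s)) & (exists m. H(m))
All bound variables are already distinct, so no renaming is needed.
Pull the quantifiers to the front (each side's bound variable is not free in the other side):
  forall s. exists m. (~L(s,s) & H(m))
The quantifier exists m sits under an even number of negations, so it remains existential.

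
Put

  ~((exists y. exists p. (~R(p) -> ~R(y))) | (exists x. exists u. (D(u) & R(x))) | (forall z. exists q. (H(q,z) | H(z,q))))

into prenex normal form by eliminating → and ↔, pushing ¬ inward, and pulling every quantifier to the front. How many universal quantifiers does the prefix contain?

5

First replace A → B with ¬A ∨ B.
  ~((exists y. exists p. (~~R(p) | ~R(y))) | (exists x. exists u. (D(u) & R(x))) | (forall z. exists q. (H(q,z) | H(z,q))))
Move each ¬ inward, flipping quantifiers it crosses:
  (forall y. forall p. (~R(p) & R(y))) & (forall x. forall u. (~D(u) | ~R(x))) & (exists z. forall q. (~H(q,z) & ~H(z,q)))
All bound variables are already distinct, so no renaming is needed.
Pull the quantifiers to the front (each side's bound variable is not free in the other side):
  forall y. forall p. forall x. forall u. exists z. forall q. (~R(p) & R(y) & (~D(u) | ~R(x)) & ~H(q,z) & ~H(z,q))
The prefix is forall y forall p forall x forall u exists z forall q: 5 universal, 1 existential.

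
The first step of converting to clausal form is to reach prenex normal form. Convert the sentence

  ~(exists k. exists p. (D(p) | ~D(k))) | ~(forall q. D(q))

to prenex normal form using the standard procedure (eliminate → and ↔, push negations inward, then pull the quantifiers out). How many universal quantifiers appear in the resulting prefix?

2

Move each ¬ inward, flipping quantifiers it crosses:
  (forall k. forall p. (~D(p) & D(k))) | (exists q. ~D(q))
Finally move all quantifiers to the prefix:
  forall k. forall p. exists q. (~D(p) & D(k) | ~D(q))
The prefix is forall k forall p exists q: 2 universal, 1 existential.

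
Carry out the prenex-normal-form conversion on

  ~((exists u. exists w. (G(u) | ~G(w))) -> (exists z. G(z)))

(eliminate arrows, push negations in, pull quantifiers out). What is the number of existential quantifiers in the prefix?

First replace A → B with ¬A ∨ B.
  ~(~(exists u. exists w. (G(u) | ~G(w))) | (exists z. G(z)))
Drive negations inward (¬∀x A ≡ ∃x ¬A, ¬∃x A ≡ ∀x ¬A, De Morgan for ∧/∨):
  (exists u. exists w. (G(u) | ~G(w))) & (forall z. ~G(z))
Finally move all quantifiers to the prefix:
  exists u. exists w. forall z. ((G(u) | ~G(w)) & ~G(z))
The prefix is exists u exists w forall z: 1 universal, 2 existential.

2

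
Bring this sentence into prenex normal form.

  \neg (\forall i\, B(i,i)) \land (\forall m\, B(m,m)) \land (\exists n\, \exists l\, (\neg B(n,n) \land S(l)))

Drive negations inward (¬∀x A ≡ ∃x ¬A, ¬∃x A ≡ ∀x ¬A, De Morgan for ∧/∨):
  (\exists i\, \neg B(i,i)) \land (\forall m\, B(m,m)) \land (\exists n\, \exists l\, (\neg B(n,n) \land S(l)))
All bound variables are already distinct, so no renaming is needed.
Pull the quantifiers to the front (each side's bound variable is not free in the other side):
  \exists i\, \forall m\, \exists n\, \exists l\, (\neg B(i,i) \land B(m,m) \land \neg B(n,n) \land S(l))

\exists i\, \forall m\, \exists n\, \exists l\, (\neg B(i,i) \land B(m,m) \land \neg B(n,n) \land S(l))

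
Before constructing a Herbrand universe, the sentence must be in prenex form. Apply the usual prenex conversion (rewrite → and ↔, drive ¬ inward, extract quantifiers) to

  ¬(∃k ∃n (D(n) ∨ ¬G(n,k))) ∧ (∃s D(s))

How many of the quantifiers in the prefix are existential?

Push ¬ through the quantifiers and connectives to reach negation normal form:
  (∀k ∀n (¬D(n) ∧ G(n,k))) ∧ (∃s D(s))
All bound variables are already distinct, so no renaming is needed.
Extract every quantifier outward, since the variables are now distinct and don't occur free across branches:
  ∀k ∀n ∃s (¬D(n) ∧ G(n,k) ∧ D(s))
The prefix is ∀k ∀n ∃s: 2 universal, 1 existential.

1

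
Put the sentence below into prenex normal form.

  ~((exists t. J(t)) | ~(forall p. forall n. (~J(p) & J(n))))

Move each ¬ inward, flipping quantifiers it crosses:
  (forall t. ~J(t)) & (forall p. forall n. (~J(p) & J(n)))
All bound variables are already distinct, so no renaming is needed.
Pull the quantifiers to the front (each side's bound variable is not free in the other side):
  forall t. forall p. forall n. (~J(t) & ~J(p) & J(n))

forall t. forall p. forall n. (~J(t) & ~J(p) & J(n))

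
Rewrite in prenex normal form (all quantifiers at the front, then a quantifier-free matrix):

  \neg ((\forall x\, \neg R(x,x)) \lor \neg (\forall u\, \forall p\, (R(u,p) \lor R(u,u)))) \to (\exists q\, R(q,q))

\forall x\, \exists u\, \exists p\, \exists q\, (\neg R(x,x) \lor \neg R(u,p) \land \neg R(u,u) \lor R(q,q))

Rewrite implications/biconditionals: A → B as ¬A ∨ B.
  \neg \neg ((\forall x\, \neg R(x,x)) \lor \neg (\forall u\, \forall p\, (R(u,p) \lor R(u,u)))) \lor (\exists q\, R(q,q))
Move each ¬ inward, flipping quantifiers it crosses:
  (\forall x\, \neg R(x,x)) \lor (\exists u\, \exists p\, (\neg R(u,p) \land \neg R(u,u))) \lor (\exists q\, R(q,q))
All bound variables are already distinct, so no renaming is needed.
Pull the quantifiers to the front (each side's bound variable is not free in the other side):
  \forall x\, \exists u\, \exists p\, \exists q\, (\neg R(x,x) \lor \neg R(u,p) \land \neg R(u,u) \lor R(q,q))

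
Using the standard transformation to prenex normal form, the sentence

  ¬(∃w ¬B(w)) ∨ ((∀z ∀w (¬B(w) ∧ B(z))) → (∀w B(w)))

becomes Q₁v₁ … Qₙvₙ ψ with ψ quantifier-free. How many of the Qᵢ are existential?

2

Rewrite implications/biconditionals: A → B as ¬A ∨ B.
  ¬(∃w ¬B(w)) ∨ ¬(∀z ∀w (¬B(w) ∧ B(z))) ∨ (∀w B(w))
Move each ¬ inward, flipping quantifiers it crosses:
  (∀w B(w)) ∨ (∃z ∃w (B(w) ∨ ¬B(z))) ∨ (∀w B(w))
Give each quantifier a distinct variable: w↦c, w↦x.
  (∀w B(w)) ∨ (∃z ∃c (B(c) ∨ ¬B(z))) ∨ (∀x B(x))
Extract every quantifier outward, since the variables are now distinct and don't occur free across branches:
  ∀w ∃z ∃c ∀x (B(w) ∨ B(c) ∨ ¬B(z) ∨ B(x))
The prefix is ∀w ∃z ∃c ∀x: 2 universal, 2 existential.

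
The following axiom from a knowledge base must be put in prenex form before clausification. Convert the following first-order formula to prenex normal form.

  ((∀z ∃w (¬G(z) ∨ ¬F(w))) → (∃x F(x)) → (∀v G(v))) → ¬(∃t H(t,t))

Rewrite implications/biconditionals: A → B as ¬A ∨ B.
  ¬(¬(∀z ∃w (¬G(z) ∨ ¬F(w))) ∨ ¬(∃x F(x)) ∨ (∀v G(v))) ∨ ¬(∃t H(t,t))
Drive negations inward (¬∀x A ≡ ∃x ¬A, ¬∃x A ≡ ∀x ¬A, De Morgan for ∧/∨):
  (∀z ∃w (¬G(z) ∨ ¬F(w))) ∧ (∃x F(x)) ∧ (∃v ¬G(v)) ∨ (∀t ¬H(t,t))
Finally move all quantifiers to the prefix:
  ∀z ∃w ∃x ∃v ∀t ((¬G(z) ∨ ¬F(w)) ∧ F(x) ∧ ¬G(v) ∨ ¬H(t,t))

∀z ∃w ∃x ∃v ∀t ((¬G(z) ∨ ¬F(w)) ∧ F(x) ∧ ¬G(v) ∨ ¬H(t,t))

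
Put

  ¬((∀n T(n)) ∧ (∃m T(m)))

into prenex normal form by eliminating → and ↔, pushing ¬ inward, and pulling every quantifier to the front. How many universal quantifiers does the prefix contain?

1

Drive negations inward (¬∀x A ≡ ∃x ¬A, ¬∃x A ≡ ∀x ¬A, De Morgan for ∧/∨):
  (∃n ¬T(n)) ∨ (∀m ¬T(m))
Pull the quantifiers to the front (each side's bound variable is not free in the other side):
  ∃n ∀m (¬T(n) ∨ ¬T(m))
The prefix is ∃n ∀m: 1 universal, 1 existential.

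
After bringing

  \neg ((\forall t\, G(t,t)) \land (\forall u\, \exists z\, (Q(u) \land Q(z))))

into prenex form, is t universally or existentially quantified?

existential

Push ¬ through the quantifiers and connectives to reach negation normal form:
  (\exists t\, \neg G(t,t)) \lor (\exists u\, \forall z\, (\neg Q(u) \lor \neg Q(z)))
All bound variables are already distinct, so no renaming is needed.
Pull the quantifiers to the front (each side's bound variable is not free in the other side):
  \exists t\, \exists u\, \forall z\, (\neg G(t,t) \lor \neg Q(u) \lor \neg Q(z))
The quantifier \forall t sits under an odd number of negations, so it flips to \exists t.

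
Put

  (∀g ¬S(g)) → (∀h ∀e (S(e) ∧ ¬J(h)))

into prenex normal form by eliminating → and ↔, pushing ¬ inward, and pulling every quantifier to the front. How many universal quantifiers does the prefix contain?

2

Eliminate → and ↔ using ¬ and ∨.
  ¬(∀g ¬S(g)) ∨ (∀h ∀e (S(e) ∧ ¬J(h)))
Move each ¬ inward, flipping quantifiers it crosses:
  (∃g S(g)) ∨ (∀h ∀e (S(e) ∧ ¬J(h)))
All bound variables are already distinct, so no renaming is needed.
Pull the quantifiers to the front (each side's bound variable is not free in the other side):
  ∃g ∀h ∀e (S(g) ∨ S(e) ∧ ¬J(h))
The prefix is ∃g ∀h ∀e: 2 universal, 1 existential.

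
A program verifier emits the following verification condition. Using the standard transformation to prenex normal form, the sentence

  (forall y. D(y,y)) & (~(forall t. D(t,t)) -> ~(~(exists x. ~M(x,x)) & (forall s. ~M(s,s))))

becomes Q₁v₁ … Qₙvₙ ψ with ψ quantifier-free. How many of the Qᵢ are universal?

2

Rewrite implications/biconditionals: A → B as ¬A ∨ B.
  (forall y. D(y,y)) & (~~(forall t. D(t,t)) | ~(~(exists x. ~M(x,x)) & (forall s. ~M(s,s))))
Drive negations inward (¬∀x A ≡ ∃x ¬A, ¬∃x A ≡ ∀x ¬A, De Morgan for ∧/∨):
  (forall y. D(y,y)) & ((forall t. D(t,t)) | (exists x. ~M(x,x)) | (exists s. M(s,s)))
All bound variables are already distinct, so no renaming is needed.
Finally move all quantifiers to the prefix:
  forall y. forall t. exists x. exists s. (D(y,y) & (D(t,t) | ~M(x,x) | M(s,s)))
The prefix is forall y forall t exists x exists s: 2 universal, 2 existential.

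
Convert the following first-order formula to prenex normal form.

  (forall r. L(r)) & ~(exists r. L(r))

Move each ¬ inward, flipping quantifiers it crosses:
  (forall r. L(r)) & (forall r. ~L(r))
Standardize variables apart so no two quantifiers bind the same name: r↦a.
  (forall r. L(r)) & (forall a. ~L(a))
Extract every quantifier outward, since the variables are now distinct and don't occur free across branches:
  forall r. forall a. (L(r) & ~L(a))

forall r. forall a. (L(r) & ~L(a))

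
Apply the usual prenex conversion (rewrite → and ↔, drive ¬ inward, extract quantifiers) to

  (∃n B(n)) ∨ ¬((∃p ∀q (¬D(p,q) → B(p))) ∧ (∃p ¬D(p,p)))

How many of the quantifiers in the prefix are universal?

Eliminate → and ↔ using ¬ and ∨.
  (∃n B(n)) ∨ ¬((∃p ∀q (¬¬D(p,q) ∨ B(p))) ∧ (∃p ¬D(p,p)))
Move each ¬ inward, flipping quantifiers it crosses:
  (∃n B(n)) ∨ (∀p ∃q (¬D(p,q) ∧ ¬B(p))) ∨ (∀p D(p,p))
Standardize variables apart so no two quantifiers bind the same name: p↦y.
  (∃n B(n)) ∨ (∀p ∃q (¬D(p,q) ∧ ¬B(p))) ∨ (∀y D(y,y))
Extract every quantifier outward, since the variables are now distinct and don't occur free across branches:
  ∃n ∀p ∃q ∀y (B(n) ∨ ¬D(p,q) ∧ ¬B(p) ∨ D(y,y))
The prefix is ∃n ∀p ∃q ∀y: 2 universal, 2 existential.

2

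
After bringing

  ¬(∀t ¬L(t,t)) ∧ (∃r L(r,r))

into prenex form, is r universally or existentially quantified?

existential

Push ¬ through the quantifiers and connectives to reach negation normal form:
  (∃t L(t,t)) ∧ (∃r L(r,r))
Finally move all quantifiers to the prefix:
  ∃t ∃r (L(t,t) ∧ L(r,r))
The quantifier ∃r sits under an even number of negations, so it remains existential.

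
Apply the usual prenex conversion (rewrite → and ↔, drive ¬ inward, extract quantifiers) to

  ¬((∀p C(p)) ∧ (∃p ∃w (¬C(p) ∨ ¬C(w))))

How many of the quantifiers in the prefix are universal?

Push ¬ through the quantifiers and connectives to reach negation normal form:
  (∃p ¬C(p)) ∨ (∀p ∀w (C(p) ∧ C(w)))
Rename bound variables to avoid capture: p↦r.
  (∃p ¬C(p)) ∨ (∀r ∀w (C(r) ∧ C(w)))
Pull the quantifiers to the front (each side's bound variable is not free in the other side):
  ∃p ∀r ∀w (¬C(p) ∨ C(r) ∧ C(w))
The prefix is ∃p ∀r ∀w: 2 universal, 1 existential.

2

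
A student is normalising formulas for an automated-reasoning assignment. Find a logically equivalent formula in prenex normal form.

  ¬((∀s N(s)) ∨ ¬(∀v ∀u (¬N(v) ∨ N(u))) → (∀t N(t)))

Rewrite implications/biconditionals: A → B as ¬A ∨ B.
  ¬(¬((∀s N(s)) ∨ ¬(∀v ∀u (¬N(v) ∨ N(u)))) ∨ (∀t N(t)))
Push ¬ through the quantifiers and connectives to reach negation normal form:
  ((∀s N(s)) ∨ (∃v ∃u (N(v) ∧ ¬N(u)))) ∧ (∃t ¬N(t))
Finally move all quantifiers to the prefix:
  ∀s ∃v ∃u ∃t ((N(s) ∨ N(v) ∧ ¬N(u)) ∧ ¬N(t))

∀s ∃v ∃u ∃t ((N(s) ∨ N(v) ∧ ¬N(u)) ∧ ¬N(t))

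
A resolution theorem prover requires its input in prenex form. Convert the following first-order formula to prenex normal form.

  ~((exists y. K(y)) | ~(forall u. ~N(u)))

Drive negations inward (¬∀x A ≡ ∃x ¬A, ¬∃x A ≡ ∀x ¬A, De Morgan for ∧/∨):
  (forall y. ~K(y)) & (forall u. ~N(u))
Pull the quantifiers to the front (each side's bound variable is not free in the other side):
  forall y. forall u. (~K(y) & ~N(u))

forall y. forall u. (~K(y) & ~N(u))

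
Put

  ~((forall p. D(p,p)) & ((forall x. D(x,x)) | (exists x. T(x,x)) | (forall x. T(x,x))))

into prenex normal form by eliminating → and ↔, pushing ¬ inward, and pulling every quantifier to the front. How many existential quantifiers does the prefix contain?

3

Drive negations inward (¬∀x A ≡ ∃x ¬A, ¬∃x A ≡ ∀x ¬A, De Morgan for ∧/∨):
  (exists p. ~D(p,p)) | (exists x. ~D(x,x)) & (forall x. ~T(x,x)) & (exists x. ~T(x,x))
Give each quantifier a distinct variable: x↦a, x↦b.
  (exists p. ~D(p,p)) | (exists x. ~D(x,x)) & (forall a. ~T(a,a)) & (exists b. ~T(b,b))
Extract every quantifier outward, since the variables are now distinct and don't occur free across branches:
  exists p. exists x. forall a. exists b. (~D(p,p) | ~D(x,x) & ~T(a,a) & ~T(b,b))
The prefix is exists p exists x forall a exists b: 1 universal, 3 existential.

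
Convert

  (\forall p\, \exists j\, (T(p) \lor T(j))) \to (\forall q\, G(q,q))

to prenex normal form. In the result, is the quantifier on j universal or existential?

universal

Rewrite implications/biconditionals: A → B as ¬A ∨ B.
  \neg (\forall p\, \exists j\, (T(p) \lor T(j))) \lor (\forall q\, G(q,q))
Move each ¬ inward, flipping quantifiers it crosses:
  (\exists p\, \forall j\, (\neg T(p) \land \neg T(j))) \lor (\forall q\, G(q,q))
All bound variables are already distinct, so no renaming is needed.
Finally move all quantifiers to the prefix:
  \exists p\, \forall j\, \forall q\, (\neg T(p) \land \neg T(j) \lor G(q,q))
The quantifier \exists j sits under an odd number of negations (counting the antecedent side of each →), so it flips to \forall j.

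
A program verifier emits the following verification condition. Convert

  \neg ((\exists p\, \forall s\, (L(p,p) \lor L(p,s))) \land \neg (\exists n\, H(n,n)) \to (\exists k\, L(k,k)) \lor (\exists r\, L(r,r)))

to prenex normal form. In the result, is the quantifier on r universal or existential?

Rewrite implications/biconditionals: A → B as ¬A ∨ B.
  \neg (\neg ((\exists p\, \forall s\, (L(p,p) \lor L(p,s))) \land \neg (\exists n\, H(n,n))) \lor (\exists k\, L(k,k)) \lor (\exists r\, L(r,r)))
Push ¬ through the quantifiers and connectives to reach negation normal form:
  (\exists p\, \forall s\, (L(p,p) \lor L(p,s))) \land (\forall n\, \neg H(n,n)) \land (\forall k\, \neg L(k,k)) \land (\forall r\, \neg L(r,r))
Pull the quantifiers to the front (each side's bound variable is not free in the other side):
  \exists p\, \forall s\, \forall n\, \forall k\, \forall r\, ((L(p,p) \lor L(p,s)) \land \neg H(n,n) \land \neg L(k,k) \land \neg L(r,r))
The quantifier \exists r sits under an odd number of negations (counting the antecedent side of each →), so it flips to \forall r.

universal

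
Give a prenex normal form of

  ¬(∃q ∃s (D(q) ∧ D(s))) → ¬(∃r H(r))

∃q ∃s ∀r (D(q) ∧ D(s) ∨ ¬H(r))

First replace A → B with ¬A ∨ B.
  ¬¬(∃q ∃s (D(q) ∧ D(s))) ∨ ¬(∃r H(r))
Move each ¬ inward, flipping quantifiers it crosses:
  (∃q ∃s (D(q) ∧ D(s))) ∨ (∀r ¬H(r))
Finally move all quantifiers to the prefix:
  ∃q ∃s ∀r (D(q) ∧ D(s) ∨ ¬H(r))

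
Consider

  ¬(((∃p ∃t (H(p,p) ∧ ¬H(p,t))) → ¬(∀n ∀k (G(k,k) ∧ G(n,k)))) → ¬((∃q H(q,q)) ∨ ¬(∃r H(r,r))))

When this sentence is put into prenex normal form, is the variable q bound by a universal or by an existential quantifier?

First replace A → B with ¬A ∨ B.
  ¬(¬(¬(∃p ∃t (H(p,p) ∧ ¬H(p,t))) ∨ ¬(∀n ∀k (G(k,k) ∧ G(n,k)))) ∨ ¬((∃q H(q,q)) ∨ ¬(∃r H(r,r))))
Push ¬ through the quantifiers and connectives to reach negation normal form:
  ((∀p ∀t (¬H(p,p) ∨ H(p,t))) ∨ (∃n ∃k (¬G(k,k) ∨ ¬G(n,k)))) ∧ ((∃q H(q,q)) ∨ (∀r ¬H(r,r)))
All bound variables are already distinct, so no renaming is needed.
Extract every quantifier outward, since the variables are now distinct and don't occur free across branches:
  ∀p ∀t ∃n ∃k ∃q ∀r ((¬H(p,p) ∨ H(p,t) ∨ ¬G(k,k) ∨ ¬G(n,k)) ∧ (H(q,q) ∨ ¬H(r,r)))
The quantifier ∃q sits under an even number of negations (counting the antecedent side of each →), so it remains existential.

existential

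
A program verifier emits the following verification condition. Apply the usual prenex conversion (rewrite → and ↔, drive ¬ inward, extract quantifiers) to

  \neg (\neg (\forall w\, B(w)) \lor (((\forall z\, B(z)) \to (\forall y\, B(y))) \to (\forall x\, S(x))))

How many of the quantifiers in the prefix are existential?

2

Rewrite implications/biconditionals: A → B as ¬A ∨ B.
  \neg (\neg (\forall w\, B(w)) \lor \neg (\neg (\forall z\, B(z)) \lor (\forall y\, B(y))) \lor (\forall x\, S(x)))
Drive negations inward (¬∀x A ≡ ∃x ¬A, ¬∃x A ≡ ∀x ¬A, De Morgan for ∧/∨):
  (\forall w\, B(w)) \land ((\exists z\, \neg B(z)) \lor (\forall y\, B(y))) \land (\exists x\, \neg S(x))
All bound variables are already distinct, so no renaming is needed.
Finally move all quantifiers to the prefix:
  \forall w\, \exists z\, \forall y\, \exists x\, (B(w) \land (\neg B(z) \lor B(y)) \land \neg S(x))
The prefix is \forall w \exists z \forall y \exists x: 2 universal, 2 existential.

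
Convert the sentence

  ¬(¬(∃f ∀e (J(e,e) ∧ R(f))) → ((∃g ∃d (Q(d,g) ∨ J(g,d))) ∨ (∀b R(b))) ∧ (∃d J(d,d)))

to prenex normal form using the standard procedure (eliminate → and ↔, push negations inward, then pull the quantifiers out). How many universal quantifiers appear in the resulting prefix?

4

First replace A → B with ¬A ∨ B.
  ¬(¬¬(∃f ∀e (J(e,e) ∧ R(f))) ∨ ((∃g ∃d (Q(d,g) ∨ J(g,d))) ∨ (∀b R(b))) ∧ (∃d J(d,d)))
Move each ¬ inward, flipping quantifiers it crosses:
  (∀f ∃e (¬J(e,e) ∨ ¬R(f))) ∧ ((∀g ∀d (¬Q(d,g) ∧ ¬J(g,d))) ∧ (∃b ¬R(b)) ∨ (∀d ¬J(d,d)))
Rename bound variables to avoid capture: d↦a.
  (∀f ∃e (¬J(e,e) ∨ ¬R(f))) ∧ ((∀g ∀d (¬Q(d,g) ∧ ¬J(g,d))) ∧ (∃b ¬R(b)) ∨ (∀a ¬J(a,a)))
Pull the quantifiers to the front (each side's bound variable is not free in the other side):
  ∀f ∃e ∀g ∀d ∃b ∀a ((¬J(e,e) ∨ ¬R(f)) ∧ (¬Q(d,g) ∧ ¬J(g,d) ∧ ¬R(b) ∨ ¬J(a,a)))
The prefix is ∀f ∃e ∀g ∀d ∃b ∀a: 4 universal, 2 existential.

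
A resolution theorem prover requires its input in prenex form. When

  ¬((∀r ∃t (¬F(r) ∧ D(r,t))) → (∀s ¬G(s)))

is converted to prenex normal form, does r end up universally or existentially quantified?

universal

First replace A → B with ¬A ∨ B.
  ¬(¬(∀r ∃t (¬F(r) ∧ D(r,t))) ∨ (∀s ¬G(s)))
Drive negations inward (¬∀x A ≡ ∃x ¬A, ¬∃x A ≡ ∀x ¬A, De Morgan for ∧/∨):
  (∀r ∃t (¬F(r) ∧ D(r,t))) ∧ (∃s G(s))
Extract every quantifier outward, since the variables are now distinct and don't occur free across branches:
  ∀r ∃t ∃s (¬F(r) ∧ D(r,t) ∧ G(s))
The quantifier ∀r sits under an even number of negations (counting the antecedent side of each →), so it remains universal.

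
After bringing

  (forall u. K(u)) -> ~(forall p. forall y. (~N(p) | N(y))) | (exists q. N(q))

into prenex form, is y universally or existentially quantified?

First replace A → B with ¬A ∨ B.
  ~(forall u. K(u)) | ~(forall p. forall y. (~N(p) | N(y))) | (exists q. N(q))
Drive negations inward (¬∀x A ≡ ∃x ¬A, ¬∃x A ≡ ∀x ¬A, De Morgan for ∧/∨):
  (exists u. ~K(u)) | (exists p. exists y. (N(p) & ~N(y))) | (exists q. N(q))
Finally move all quantifiers to the prefix:
  exists u. exists p. exists y. exists q. (~K(u) | N(p) & ~N(y) | N(q))
The quantifier forall y sits under an odd number of negations (counting the antecedent side of each →), so it flips to exists y.

existential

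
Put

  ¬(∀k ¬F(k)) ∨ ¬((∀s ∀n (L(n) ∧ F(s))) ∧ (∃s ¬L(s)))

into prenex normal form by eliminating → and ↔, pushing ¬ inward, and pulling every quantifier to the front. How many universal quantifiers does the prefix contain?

1

Drive negations inward (¬∀x A ≡ ∃x ¬A, ¬∃x A ≡ ∀x ¬A, De Morgan for ∧/∨):
  (∃k F(k)) ∨ (∃s ∃n (¬L(n) ∨ ¬F(s))) ∨ (∀s L(s))
Give each quantifier a distinct variable: s↦v.
  (∃k F(k)) ∨ (∃s ∃n (¬L(n) ∨ ¬F(s))) ∨ (∀v L(v))
Finally move all quantifiers to the prefix:
  ∃k ∃s ∃n ∀v (F(k) ∨ ¬L(n) ∨ ¬F(s) ∨ L(v))
The prefix is ∃k ∃s ∃n ∀v: 1 universal, 3 existential.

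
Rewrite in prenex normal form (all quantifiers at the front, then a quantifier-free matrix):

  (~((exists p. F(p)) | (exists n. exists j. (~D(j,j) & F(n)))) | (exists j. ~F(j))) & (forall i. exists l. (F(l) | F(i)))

forall p. forall n. forall j. exists y1. forall i. exists l. ((~F(p) & (D(j,j) | ~F(n)) | ~F(y1)) & (F(l) | F(i)))

Move each ¬ inward, flipping quantifiers it crosses:
  ((forall p. ~F(p)) & (forall n. forall j. (D(j,j) | ~F(n))) | (exists j. ~F(j))) & (forall i. exists l. (F(l) | F(i)))
Give each quantifier a distinct variable: j↦y1.
  ((forall p. ~F(p)) & (forall n. forall j. (D(j,j) | ~F(n))) | (exists y1. ~F(y1))) & (forall i. exists l. (F(l) | F(i)))
Pull the quantifiers to the front (each side's bound variable is not free in the other side):
  forall p. forall n. forall j. exists y1. forall i. exists l. ((~F(p) & (D(j,j) | ~F(n)) | ~F(y1)) & (F(l) | F(i)))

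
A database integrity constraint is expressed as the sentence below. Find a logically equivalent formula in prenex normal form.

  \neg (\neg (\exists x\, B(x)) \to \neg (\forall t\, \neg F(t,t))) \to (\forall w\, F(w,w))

Eliminate → and ↔ using ¬ and ∨.
  \neg \neg (\neg \neg (\exists x\, B(x)) \lor \neg (\forall t\, \neg F(t,t))) \lor (\forall w\, F(w,w))
Push ¬ through the quantifiers and connectives to reach negation normal form:
  (\exists x\, B(x)) \lor (\exists t\, F(t,t)) \lor (\forall w\, F(w,w))
Extract every quantifier outward, since the variables are now distinct and don't occur free across branches:
  \exists x\, \exists t\, \forall w\, (B(x) \lor F(t,t) \lor F(w,w))

\exists x\, \exists t\, \forall w\, (B(x) \lor F(t,t) \lor F(w,w))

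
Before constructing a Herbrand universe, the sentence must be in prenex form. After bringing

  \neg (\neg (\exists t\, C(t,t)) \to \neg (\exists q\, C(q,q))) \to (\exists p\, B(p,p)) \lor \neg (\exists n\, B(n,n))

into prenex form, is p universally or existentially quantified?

existential

Rewrite implications/biconditionals: A → B as ¬A ∨ B.
  \neg \neg (\neg \neg (\exists t\, C(t,t)) \lor \neg (\exists q\, C(q,q))) \lor (\exists p\, B(p,p)) \lor \neg (\exists n\, B(n,n))
Drive negations inward (¬∀x A ≡ ∃x ¬A, ¬∃x A ≡ ∀x ¬A, De Morgan for ∧/∨):
  (\exists t\, C(t,t)) \lor (\forall q\, \neg C(q,q)) \lor (\exists p\, B(p,p)) \lor (\forall n\, \neg B(n,n))
Finally move all quantifiers to the prefix:
  \exists t\, \forall q\, \exists p\, \forall n\, (C(t,t) \lor \neg C(q,q) \lor B(p,p) \lor \neg B(n,n))
The quantifier \exists p sits under an even number of negations (counting the antecedent side of each →), so it remains existential.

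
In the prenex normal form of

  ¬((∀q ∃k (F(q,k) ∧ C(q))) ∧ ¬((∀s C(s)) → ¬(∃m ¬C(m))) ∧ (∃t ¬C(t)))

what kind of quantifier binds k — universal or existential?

First replace A → B with ¬A ∨ B.
  ¬((∀q ∃k (F(q,k) ∧ C(q))) ∧ ¬(¬(∀s C(s)) ∨ ¬(∃m ¬C(m))) ∧ (∃t ¬C(t)))
Drive negations inward (¬∀x A ≡ ∃x ¬A, ¬∃x A ≡ ∀x ¬A, De Morgan for ∧/∨):
  (∃q ∀k (¬F(q,k) ∨ ¬C(q))) ∨ (∃s ¬C(s)) ∨ (∀m C(m)) ∨ (∀t C(t))
Extract every quantifier outward, since the variables are now distinct and don't occur free across branches:
  ∃q ∀k ∃s ∀m ∀t (¬F(q,k) ∨ ¬C(q) ∨ ¬C(s) ∨ C(m) ∨ C(t))
The quantifier ∃k sits under an odd number of negations (counting the antecedent side of each →), so it flips to ∀k.

universal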